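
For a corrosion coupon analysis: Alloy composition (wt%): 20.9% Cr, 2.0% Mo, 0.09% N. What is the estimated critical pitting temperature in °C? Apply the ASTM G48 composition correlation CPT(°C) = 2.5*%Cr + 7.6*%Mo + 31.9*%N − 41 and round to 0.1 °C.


Apply the ASTM G48 empirical CPT estimate: CPT(°C) = 2.5*%Cr + 7.6*%Mo + 31.9*%N − 41
2.5*20.9 = 52.25; 7.6*2.0 = 15.2; 31.9*0.09 = 2.871
CPT = 52.25 + 15.2 + 2.871 − 41 = 29.321 °C
Rounded to 0.1 °C: CPT ≈ 29.3 °C

29.3 °C


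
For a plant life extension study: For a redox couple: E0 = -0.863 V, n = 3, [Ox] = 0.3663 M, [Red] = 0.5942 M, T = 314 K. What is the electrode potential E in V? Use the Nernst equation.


Apply the Nernst equation: E = E0 + (RT/nF)*ln([Ox]/[Red])
Step 1: RT/nF = 8.314*314/(3*96485) = 0.009019 V
Step 2: [Ox]/[Red] = 0.3663/0.5942 = 0.616459
Step 3: ln(0.616459) = -0.483763
Step 4: correction = 0.009019 * -0.483763 = -0.0044 V
E = -0.863 + -0.0044 = -0.8674 V

-0.8674 V


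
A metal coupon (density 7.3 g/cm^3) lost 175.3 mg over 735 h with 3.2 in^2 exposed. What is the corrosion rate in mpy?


Apply the mpy weight-loss relation: CR = 534 * W / (D * A * T)
Numerator: 534 * 175.3 = 93610.2
Denominator: 7.3 * 3.2 * 735 = 17169.6
CR = 93610.2 / 17169.6 = 5.452 mpy

5.452 mpy


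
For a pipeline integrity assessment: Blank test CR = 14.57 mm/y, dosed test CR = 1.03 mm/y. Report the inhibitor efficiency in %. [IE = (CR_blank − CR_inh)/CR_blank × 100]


Apply the inhibitor-efficiency definition: IE = (CR_blank − CR_inh)/CR_blank × 100
IE = (14.57 − 1.03) / 14.57 × 100
IE = 13.54 / 14.57 × 100 = 92.9 %

92.9 %


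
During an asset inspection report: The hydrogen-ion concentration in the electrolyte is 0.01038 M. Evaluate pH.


pH = −log10[H+]
pH = −log10(0.01038) = 1.98

1.98


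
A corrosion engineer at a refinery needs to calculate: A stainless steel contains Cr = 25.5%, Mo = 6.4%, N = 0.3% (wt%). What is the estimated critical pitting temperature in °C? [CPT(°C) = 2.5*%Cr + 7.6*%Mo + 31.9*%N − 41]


Apply the ASTM G48 empirical CPT estimate: CPT(°C) = 2.5*%Cr + 7.6*%Mo + 31.9*%N − 41
2.5*25.5 = 63.75; 7.6*6.4 = 48.64; 31.9*0.3 = 9.57
CPT = 63.75 + 48.64 + 9.57 − 41 = 80.96 °C
Rounded to 0.1 °C: CPT ≈ 81.0 °C

81.0 °C


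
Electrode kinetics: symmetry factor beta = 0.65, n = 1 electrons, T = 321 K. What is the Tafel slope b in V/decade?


Apply the Tafel slope relation: b = 2.303*R*T/(beta*n*F)
Numerator: 2.303 * 8.314 * 321 = 6146.23
Denominator: 0.65 * 1 * 96485 = 62715.25
b = 6146.23 / 62715.25 = 0.098 V/decade

0.098 V/decade


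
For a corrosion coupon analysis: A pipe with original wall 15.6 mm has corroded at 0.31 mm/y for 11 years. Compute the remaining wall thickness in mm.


Remaining wall = original − CR × time
t = 15.6 − 0.31*11 = 15.6 − 3.41 = 12.19 mm

12.19 mm


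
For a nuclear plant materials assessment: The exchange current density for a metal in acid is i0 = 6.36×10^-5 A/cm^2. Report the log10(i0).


i0 = 6.36×10^-5 A/cm^2
log10(i0) = -4.197

-4.197


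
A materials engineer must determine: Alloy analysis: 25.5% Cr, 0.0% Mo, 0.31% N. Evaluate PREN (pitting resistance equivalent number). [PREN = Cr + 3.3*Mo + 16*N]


Apply the PREN formula: PREN = Cr + 3.3*Mo + 16*N
PREN = 25.5 + 3.3*0.0 + 16*0.31
PREN = 25.5 + 0.0 + 4.96 = 30.46

30.46


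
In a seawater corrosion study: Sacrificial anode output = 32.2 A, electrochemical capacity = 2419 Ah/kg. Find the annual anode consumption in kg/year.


Annual consumption = current * hours per year / capacity
Rate = 32.2 * 8760 / 2419 = 116.6 kg/year

116.6 kg/year


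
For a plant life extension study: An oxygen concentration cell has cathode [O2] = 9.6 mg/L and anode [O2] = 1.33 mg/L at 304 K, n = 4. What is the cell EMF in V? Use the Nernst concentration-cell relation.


Apply the Nernst concentration-cell relation: E = (RT/nF)*ln(C_cathode/C_anode)
RT/nF = 8.314*304/(4*96485) = 0.00654883 V
ln(9.6/1.33) = 1.97658
E = 0.00654883 * 1.97658 = 0.01294 V

0.01294 V


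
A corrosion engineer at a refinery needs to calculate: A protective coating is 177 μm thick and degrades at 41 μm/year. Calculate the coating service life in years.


Service life = thickness / degradation rate
Life = 177 / 41 = 4.3 years

4.3 years


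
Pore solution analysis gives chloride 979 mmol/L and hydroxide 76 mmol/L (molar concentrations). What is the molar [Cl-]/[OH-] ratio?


Threshold parameter = [Cl-] / [OH-] (molar basis; both in mmol/L, so units cancel)
Ratio = 979 / 76 = 12.88

12.88


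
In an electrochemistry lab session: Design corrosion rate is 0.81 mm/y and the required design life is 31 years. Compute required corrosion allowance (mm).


Corrosion allowance = CR × design life
CA = 0.81 * 31 = 25.11 mm

25.11 mm


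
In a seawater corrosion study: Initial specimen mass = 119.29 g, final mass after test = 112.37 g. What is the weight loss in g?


Weight loss = initial − final
WL = 119.29 − 112.37 = 6.92 g

6.92 g


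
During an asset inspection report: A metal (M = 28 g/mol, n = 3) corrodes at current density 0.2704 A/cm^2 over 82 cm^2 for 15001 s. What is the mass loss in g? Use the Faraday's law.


Apply Faraday's law: m = i*A*t*M / (n*F)
Total charge passed Q = i*A*t = 0.2704*82*15001 = 332614.1728 C
m = Q*M/(n*F) = 332614.1728*28/(3*96485) = 32.17494 g

32.17494 g


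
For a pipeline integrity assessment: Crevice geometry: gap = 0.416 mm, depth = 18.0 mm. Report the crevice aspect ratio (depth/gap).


Aspect ratio = depth / gap
Ratio = 18.0 / 0.416 = 43.3

43.3


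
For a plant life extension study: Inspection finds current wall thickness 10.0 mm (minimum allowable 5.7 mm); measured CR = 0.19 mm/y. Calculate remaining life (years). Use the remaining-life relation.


Apply the remaining-life relation: RL = (t_current − t_min) / CR
RL = (10.0 − 5.7) / 0.19 = 4.3 / 0.19 = 22.6 years

22.6 years


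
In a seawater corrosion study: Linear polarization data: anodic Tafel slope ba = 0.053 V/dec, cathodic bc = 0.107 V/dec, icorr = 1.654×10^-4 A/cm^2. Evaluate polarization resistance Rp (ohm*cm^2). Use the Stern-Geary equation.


Apply the Stern-Geary equation: Rp = ba*bc / (2.303*icorr*(ba+bc))
ba*bc = 0.053*0.107 = 0.005671
ba+bc = 0.16; 2.303*icorr*(ba+bc) = 2.303*1.654×10^-4*0.16 = 6.0946592×10^-5
Rp = 0.005671 / 6.0946592×10^-5 = 93.0 ohm*cm^2

93.0 ohm*cm^2


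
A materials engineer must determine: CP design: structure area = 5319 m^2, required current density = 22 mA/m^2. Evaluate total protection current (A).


I = area * current density, then convert mA → A (÷1000)
I = 5319 * 22 / 1000 = 117.02 A

117.02 A


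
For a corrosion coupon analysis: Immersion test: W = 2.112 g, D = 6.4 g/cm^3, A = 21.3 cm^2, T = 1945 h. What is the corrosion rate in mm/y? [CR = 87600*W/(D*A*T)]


Apply the mm/y weight-loss relation: CR = 87600 * W / (D * A * T)
Numerator: 87600 * 2.112 = 185011.2
Denominator: 6.4 * 21.3 * 1945 = 265142.4
CR = 185011.2 / 265142.4 = 0.697781 mm/y

0.697781 mm/y


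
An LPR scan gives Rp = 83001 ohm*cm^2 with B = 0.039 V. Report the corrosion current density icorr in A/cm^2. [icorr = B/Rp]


Apply the Stern-Geary relation: icorr = B / Rp
icorr = 0.039 / 83001 = 4.699×10^-7 A/cm^2

4.699×10^-7 A/cm^2


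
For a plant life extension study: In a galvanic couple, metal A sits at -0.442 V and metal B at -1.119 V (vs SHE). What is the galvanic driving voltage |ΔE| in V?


Driving voltage is the absolute potential difference.
|ΔE| = |-0.442 − (-1.119)| = 0.677 V

0.677 V


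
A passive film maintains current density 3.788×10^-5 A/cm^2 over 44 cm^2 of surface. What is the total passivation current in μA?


I = i_pass * A, then convert A → μA (×10^6)
I = 3.788×10^-5 * 44 * 10^6 = 1666.72 μA

1666.72 μA


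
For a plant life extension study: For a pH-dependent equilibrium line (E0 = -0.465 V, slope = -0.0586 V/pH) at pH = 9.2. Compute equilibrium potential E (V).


Apply the Pourbaix line equation: E = E0 + slope*pH
E = -0.465 + (-0.0586)*9.2 = -0.465 + (-0.53912) = -1.00412 V
Rounded to 3 decimal places: E = -1.004 V

-1.004 V


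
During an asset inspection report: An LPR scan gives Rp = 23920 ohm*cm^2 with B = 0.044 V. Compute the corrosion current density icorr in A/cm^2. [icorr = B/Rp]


Apply the Stern-Geary relation: icorr = B / Rp
icorr = 0.044 / 23920 = 1.839×10^-6 A/cm^2

1.839×10^-6 A/cm^2


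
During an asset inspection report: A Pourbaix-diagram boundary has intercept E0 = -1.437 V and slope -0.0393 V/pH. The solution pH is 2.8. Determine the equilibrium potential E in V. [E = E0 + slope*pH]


Apply the Pourbaix line equation: E = E0 + slope*pH
E = -1.437 + (-0.0393)*2.8 = -1.437 + (-0.11004) = -1.54704 V
Rounded to 3 decimal places: E = -1.547 V

-1.547 V


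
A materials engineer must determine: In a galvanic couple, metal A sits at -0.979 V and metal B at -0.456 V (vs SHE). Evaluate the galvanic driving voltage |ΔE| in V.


Driving voltage is the absolute potential difference.
|ΔE| = |-0.979 − (-0.456)| = 0.523 V

0.523 V


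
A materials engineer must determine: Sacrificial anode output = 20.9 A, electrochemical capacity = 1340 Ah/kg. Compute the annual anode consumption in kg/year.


Annual consumption = current * hours per year / capacity
Rate = 20.9 * 8760 / 1340 = 136.6 kg/year

136.6 kg/year


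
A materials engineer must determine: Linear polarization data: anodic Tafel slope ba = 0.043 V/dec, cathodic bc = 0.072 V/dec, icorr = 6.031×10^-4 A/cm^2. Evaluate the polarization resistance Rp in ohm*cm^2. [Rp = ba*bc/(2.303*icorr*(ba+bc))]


Apply the Stern-Geary equation: Rp = ba*bc / (2.303*icorr*(ba+bc))
ba*bc = 0.043*0.072 = 0.003096
ba+bc = 0.115; 2.303*icorr*(ba+bc) = 2.303*6.031×10^-4*0.115 = 1.5972802×10^-4
Rp = 0.003096 / 1.5972802×10^-4 = 19.38 ohm*cm^2

19.38 ohm*cm^2


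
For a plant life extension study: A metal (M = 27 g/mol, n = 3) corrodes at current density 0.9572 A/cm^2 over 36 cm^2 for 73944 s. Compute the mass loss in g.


Apply Faraday's law: m = i*A*t*M / (n*F)
Total charge passed Q = i*A*t = 0.9572*36*73944 = 2548051.0848 C
m = Q*M/(n*F) = 2548051.0848*27/(3*96485) = 237.679 g

237.679 g


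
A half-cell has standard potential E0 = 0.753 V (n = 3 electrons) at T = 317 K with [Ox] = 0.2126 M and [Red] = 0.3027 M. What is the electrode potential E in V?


Apply the Nernst equation: E = E0 + (RT/nF)*ln([Ox]/[Red])
Step 1: RT/nF = 8.314*317/(3*96485) = 0.00910517 V
Step 2: [Ox]/[Red] = 0.2126/0.3027 = 0.702346
Step 3: ln(0.702346) = -0.353329
Step 4: correction = 0.00910517 * -0.353329 = -0.0032 V
E = 0.753 + -0.0032 = 0.7498 V

0.7498 V


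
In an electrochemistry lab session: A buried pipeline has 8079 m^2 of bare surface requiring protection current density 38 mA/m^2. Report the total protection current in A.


I = area * current density, then convert mA → A (÷1000)
I = 8079 * 38 / 1000 = 307.0 A

307.0 A


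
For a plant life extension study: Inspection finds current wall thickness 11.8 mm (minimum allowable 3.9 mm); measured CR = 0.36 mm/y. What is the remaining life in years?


Apply the remaining-life relation: RL = (t_current − t_min) / CR
RL = (11.8 − 3.9) / 0.36 = 7.9 / 0.36 = 21.9 years

21.9 years


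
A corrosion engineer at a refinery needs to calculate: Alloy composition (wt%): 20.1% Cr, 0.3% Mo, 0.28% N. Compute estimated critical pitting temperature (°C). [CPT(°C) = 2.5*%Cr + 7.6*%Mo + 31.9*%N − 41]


Apply the ASTM G48 empirical CPT estimate: CPT(°C) = 2.5*%Cr + 7.6*%Mo + 31.9*%N − 41
2.5*20.1 = 50.25; 7.6*0.3 = 2.28; 31.9*0.28 = 8.932
CPT = 50.25 + 2.28 + 8.932 − 41 = 20.462 °C
Rounded to 0.1 °C: CPT ≈ 20.5 °C

20.5 °C


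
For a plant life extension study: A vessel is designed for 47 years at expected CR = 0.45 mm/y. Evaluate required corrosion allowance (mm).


Corrosion allowance = CR × design life
CA = 0.45 * 47 = 21.15 mm

21.15 mm


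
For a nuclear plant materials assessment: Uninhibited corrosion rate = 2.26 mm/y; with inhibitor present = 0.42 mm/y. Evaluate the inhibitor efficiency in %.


Apply the inhibitor-efficiency definition: IE = (CR_blank − CR_inh)/CR_blank × 100
IE = (2.26 − 0.42) / 2.26 × 100
IE = 1.84 / 2.26 × 100 = 81.4 %

81.4 %


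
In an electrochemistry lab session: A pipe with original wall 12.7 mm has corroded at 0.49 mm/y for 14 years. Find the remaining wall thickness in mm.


Remaining wall = original − CR × time
t = 12.7 − 0.49*14 = 12.7 − 6.86 = 5.84 mm

5.84 mm


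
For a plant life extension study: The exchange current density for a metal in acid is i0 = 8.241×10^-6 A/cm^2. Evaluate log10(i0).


i0 = 8.241×10^-6 A/cm^2
log10(i0) = -5.084

-5.084


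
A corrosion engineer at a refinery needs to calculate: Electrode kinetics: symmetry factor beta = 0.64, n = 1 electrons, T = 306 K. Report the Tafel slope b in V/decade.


Apply the Tafel slope relation: b = 2.303*R*T/(beta*n*F)
Numerator: 2.303 * 8.314 * 306 = 5859.03
Denominator: 0.64 * 1 * 96485 = 61750.4
b = 5859.03 / 61750.4 = 0.0949 V/decade

0.0949 V/decade


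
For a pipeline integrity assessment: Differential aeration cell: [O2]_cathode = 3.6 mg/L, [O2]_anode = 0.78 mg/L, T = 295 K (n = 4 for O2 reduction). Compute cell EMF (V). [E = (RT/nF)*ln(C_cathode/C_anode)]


Apply the Nernst concentration-cell relation: E = (RT/nF)*ln(C_cathode/C_anode)
RT/nF = 8.314*295/(4*96485) = 0.00635495 V
ln(3.6/0.78) = 1.5294
E = 0.00635495 * 1.5294 = 0.00972 V

0.00972 V


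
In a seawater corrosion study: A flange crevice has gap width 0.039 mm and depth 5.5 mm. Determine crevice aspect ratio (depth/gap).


Aspect ratio = depth / gap
Ratio = 5.5 / 0.039 = 141.0

141.0


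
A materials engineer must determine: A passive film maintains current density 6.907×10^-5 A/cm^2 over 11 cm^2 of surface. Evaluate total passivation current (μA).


I = i_pass * A, then convert A → μA (×10^6)
I = 6.907×10^-5 * 11 * 10^6 = 759.77 μA

759.77 μA


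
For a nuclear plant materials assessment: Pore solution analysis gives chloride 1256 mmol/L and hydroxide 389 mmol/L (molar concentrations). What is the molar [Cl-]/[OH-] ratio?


Threshold parameter = [Cl-] / [OH-] (molar basis; both in mmol/L, so units cancel)
Ratio = 1256 / 389 = 3.23

3.23


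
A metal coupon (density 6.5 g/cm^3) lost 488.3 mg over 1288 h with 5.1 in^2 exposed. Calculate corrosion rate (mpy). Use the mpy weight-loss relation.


Apply the mpy weight-loss relation: CR = 534 * W / (D * A * T)
Numerator: 534 * 488.3 = 260752.2
Denominator: 6.5 * 5.1 * 1288 = 42697.2
CR = 260752.2 / 42697.2 = 6.107 mpy

6.107 mpy


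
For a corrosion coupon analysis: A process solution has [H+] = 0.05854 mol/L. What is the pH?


pH = −log10[H+]
pH = −log10(0.05854) = 1.23

1.23


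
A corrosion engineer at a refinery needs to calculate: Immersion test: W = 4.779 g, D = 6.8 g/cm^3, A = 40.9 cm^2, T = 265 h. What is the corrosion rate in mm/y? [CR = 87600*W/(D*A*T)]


Apply the mm/y weight-loss relation: CR = 87600 * W / (D * A * T)
Numerator: 87600 * 4.779 = 418640.4
Denominator: 6.8 * 40.9 * 265 = 73701.8
CR = 418640.4 / 73701.8 = 5.680192 mm/y

5.680192 mm/y


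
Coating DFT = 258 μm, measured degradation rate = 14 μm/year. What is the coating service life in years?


Service life = thickness / degradation rate
Life = 258 / 14 = 18.4 years

18.4 years


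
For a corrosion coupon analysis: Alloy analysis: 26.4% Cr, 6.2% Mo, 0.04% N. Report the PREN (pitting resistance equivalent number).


Apply the PREN formula: PREN = Cr + 3.3*Mo + 16*N
PREN = 26.4 + 3.3*6.2 + 16*0.04
PREN = 26.4 + 20.46 + 0.64 = 47.5

47.5


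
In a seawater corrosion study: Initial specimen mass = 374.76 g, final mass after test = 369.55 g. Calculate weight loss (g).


Weight loss = initial − final
WL = 374.76 − 369.55 = 5.21 g

5.21 g


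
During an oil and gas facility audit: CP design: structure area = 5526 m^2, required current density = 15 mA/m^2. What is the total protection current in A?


I = area * current density, then convert mA → A (÷1000)
I = 5526 * 15 / 1000 = 82.89 A

82.89 A


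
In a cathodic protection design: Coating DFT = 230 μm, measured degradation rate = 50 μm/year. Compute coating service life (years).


Service life = thickness / degradation rate
Life = 230 / 50 = 4.6 years

4.6 years


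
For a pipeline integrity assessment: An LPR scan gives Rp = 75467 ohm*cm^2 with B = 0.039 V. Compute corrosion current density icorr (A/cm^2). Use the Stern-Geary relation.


Apply the Stern-Geary relation: icorr = B / Rp
icorr = 0.039 / 75467 = 5.168×10^-7 A/cm^2

5.168×10^-7 A/cm^2


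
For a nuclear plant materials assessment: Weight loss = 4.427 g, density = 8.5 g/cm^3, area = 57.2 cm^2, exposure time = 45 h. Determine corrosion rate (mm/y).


Apply the mm/y weight-loss relation: CR = 87600 * W / (D * A * T)
Numerator: 87600 * 4.427 = 387805.2
Denominator: 8.5 * 57.2 * 45 = 21879.0
CR = 387805.2 / 21879.0 = 17.725 mm/y

17.725 mm/y


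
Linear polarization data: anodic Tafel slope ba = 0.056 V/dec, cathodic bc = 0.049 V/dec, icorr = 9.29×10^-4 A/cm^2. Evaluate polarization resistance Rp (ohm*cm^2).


Apply the Stern-Geary equation: Rp = ba*bc / (2.303*icorr*(ba+bc))
ba*bc = 0.056*0.049 = 0.002744
ba+bc = 0.105; 2.303*icorr*(ba+bc) = 2.303*9.29×10^-4*0.105 = 2.2464613×10^-4
Rp = 0.002744 / 2.2464613×10^-4 = 12.2 ohm*cm^2

12.2 ohm*cm^2


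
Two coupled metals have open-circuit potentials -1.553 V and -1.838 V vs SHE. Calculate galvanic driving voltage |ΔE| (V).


Driving voltage is the absolute potential difference.
|ΔE| = |-1.553 − (-1.838)| = 0.285 V

0.285 V


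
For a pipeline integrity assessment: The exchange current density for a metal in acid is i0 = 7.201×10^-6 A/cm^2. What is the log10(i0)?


i0 = 7.201×10^-6 A/cm^2
log10(i0) = -5.143

-5.143


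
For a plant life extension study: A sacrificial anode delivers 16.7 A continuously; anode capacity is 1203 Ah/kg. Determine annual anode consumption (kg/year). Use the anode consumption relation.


Annual consumption = current * hours per year / capacity
Rate = 16.7 * 8760 / 1203 = 121.6 kg/year

121.6 kg/year


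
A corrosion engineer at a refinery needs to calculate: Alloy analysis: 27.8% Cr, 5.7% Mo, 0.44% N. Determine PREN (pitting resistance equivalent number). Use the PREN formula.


Apply the PREN formula: PREN = Cr + 3.3*Mo + 16*N
PREN = 27.8 + 3.3*5.7 + 16*0.44
PREN = 27.8 + 18.81 + 7.04 = 53.65

53.65


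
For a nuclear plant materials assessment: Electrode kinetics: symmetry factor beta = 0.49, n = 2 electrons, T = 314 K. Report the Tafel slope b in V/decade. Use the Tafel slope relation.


Apply the Tafel slope relation: b = 2.303*R*T/(beta*n*F)
Numerator: 2.303 * 8.314 * 314 = 6012.2
Denominator: 0.49 * 2 * 96485 = 94555.3
b = 6012.2 / 94555.3 = 0.064 V/decade

0.064 V/decade


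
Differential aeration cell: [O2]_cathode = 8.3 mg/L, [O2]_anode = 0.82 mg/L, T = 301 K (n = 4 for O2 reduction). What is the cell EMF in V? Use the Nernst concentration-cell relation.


Apply the Nernst concentration-cell relation: E = (RT/nF)*ln(C_cathode/C_anode)
RT/nF = 8.314*301/(4*96485) = 0.0064842 V
ln(8.3/0.82) = 2.31471
E = 0.0064842 * 2.31471 = 0.01501 V

0.01501 V


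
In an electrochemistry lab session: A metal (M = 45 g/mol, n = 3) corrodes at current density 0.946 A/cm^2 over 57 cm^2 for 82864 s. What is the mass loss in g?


Apply Faraday's law: m = i*A*t*M / (n*F)
Total charge passed Q = i*A*t = 0.946*57*82864 = 4468192.608 C
m = Q*M/(n*F) = 4468192.608*45/(3*96485) = 694.64569 g

694.64569 g


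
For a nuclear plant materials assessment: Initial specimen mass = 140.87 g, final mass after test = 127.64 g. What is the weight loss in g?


Weight loss = initial − final
WL = 140.87 − 127.64 = 13.23 g

13.23 g


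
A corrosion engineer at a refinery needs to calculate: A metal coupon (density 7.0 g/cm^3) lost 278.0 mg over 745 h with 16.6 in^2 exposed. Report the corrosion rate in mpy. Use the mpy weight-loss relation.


Apply the mpy weight-loss relation: CR = 534 * W / (D * A * T)
Numerator: 534 * 278.0 = 148452.0
Denominator: 7.0 * 16.6 * 745 = 86569.0
CR = 148452.0 / 86569.0 = 1.715 mpy

1.715 mpy


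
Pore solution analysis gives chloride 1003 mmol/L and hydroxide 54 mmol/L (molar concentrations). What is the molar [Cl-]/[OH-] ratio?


Threshold parameter = [Cl-] / [OH-] (molar basis; both in mmol/L, so units cancel)
Ratio = 1003 / 54 = 18.57

18.57


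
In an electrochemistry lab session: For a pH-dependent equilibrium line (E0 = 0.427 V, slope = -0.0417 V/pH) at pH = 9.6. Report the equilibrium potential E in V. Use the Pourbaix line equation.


Apply the Pourbaix line equation: E = E0 + slope*pH
E = 0.427 + (-0.0417)*9.6 = 0.427 + (-0.40032) = 0.02668 V
Rounded to 4 decimal places: E = 0.0267 V

0.0267 V


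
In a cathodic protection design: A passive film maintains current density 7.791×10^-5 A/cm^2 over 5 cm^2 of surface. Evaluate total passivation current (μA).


I = i_pass * A, then convert A → μA (×10^6)
I = 7.791×10^-5 * 5 * 10^6 = 389.55 μA

389.55 μA


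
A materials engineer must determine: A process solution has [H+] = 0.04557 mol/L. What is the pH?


pH = −log10[H+]
pH = −log10(0.04557) = 1.34

1.34


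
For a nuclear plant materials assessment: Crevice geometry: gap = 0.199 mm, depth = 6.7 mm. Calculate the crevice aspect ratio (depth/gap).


Aspect ratio = depth / gap
Ratio = 6.7 / 0.199 = 33.7

33.7


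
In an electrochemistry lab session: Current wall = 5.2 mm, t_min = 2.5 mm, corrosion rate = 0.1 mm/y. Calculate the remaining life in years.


Apply the remaining-life relation: RL = (t_current − t_min) / CR
RL = (5.2 − 2.5) / 0.1 = 2.7 / 0.1 = 27.0 years

27.0 years


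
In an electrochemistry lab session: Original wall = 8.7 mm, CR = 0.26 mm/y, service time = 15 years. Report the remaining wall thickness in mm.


Remaining wall = original − CR × time
t = 8.7 − 0.26*15 = 8.7 − 3.9 = 4.8 mm

4.8 mm


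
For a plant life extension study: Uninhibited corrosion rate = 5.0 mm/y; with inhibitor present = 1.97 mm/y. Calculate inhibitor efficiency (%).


Apply the inhibitor-efficiency definition: IE = (CR_blank − CR_inh)/CR_blank × 100
IE = (5.0 − 1.97) / 5.0 × 100
IE = 3.03 / 5.0 × 100 = 60.6 %

60.6 %


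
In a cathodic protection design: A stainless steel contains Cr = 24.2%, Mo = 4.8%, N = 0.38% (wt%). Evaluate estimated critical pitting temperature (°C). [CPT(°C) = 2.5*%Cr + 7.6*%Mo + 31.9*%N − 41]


Apply the ASTM G48 empirical CPT estimate: CPT(°C) = 2.5*%Cr + 7.6*%Mo + 31.9*%N − 41
2.5*24.2 = 60.5; 7.6*4.8 = 36.48; 31.9*0.38 = 12.122
CPT = 60.5 + 36.48 + 12.122 − 41 = 68.102 °C
Rounded to 0.1 °C: CPT ≈ 68.1 °C

68.1 °C


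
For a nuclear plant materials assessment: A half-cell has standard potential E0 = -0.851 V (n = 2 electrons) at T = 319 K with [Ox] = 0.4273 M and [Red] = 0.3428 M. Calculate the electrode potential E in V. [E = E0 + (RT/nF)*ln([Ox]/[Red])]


Apply the Nernst equation: E = E0 + (RT/nF)*ln([Ox]/[Red])
Step 1: RT/nF = 8.314*319/(2*96485) = 0.01374393 V
Step 2: [Ox]/[Red] = 0.4273/0.3428 = 1.246499
Step 3: ln(1.246499) = 0.220339
Step 4: correction = 0.01374393 * 0.220339 = 0.003 V
E = -0.851 + 0.003 = -0.848 V

-0.848 V


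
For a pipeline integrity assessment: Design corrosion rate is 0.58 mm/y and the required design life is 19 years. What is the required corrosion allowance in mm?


Corrosion allowance = CR × design life
CA = 0.58 * 19 = 11.02 mm

11.02 mm


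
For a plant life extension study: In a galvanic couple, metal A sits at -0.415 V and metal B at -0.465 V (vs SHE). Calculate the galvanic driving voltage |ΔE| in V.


Driving voltage is the absolute potential difference.
|ΔE| = |-0.415 − (-0.465)| = 0.05 V

0.05 V


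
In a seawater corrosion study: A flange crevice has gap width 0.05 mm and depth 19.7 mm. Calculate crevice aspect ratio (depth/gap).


Aspect ratio = depth / gap
Ratio = 19.7 / 0.05 = 394.0

394.0


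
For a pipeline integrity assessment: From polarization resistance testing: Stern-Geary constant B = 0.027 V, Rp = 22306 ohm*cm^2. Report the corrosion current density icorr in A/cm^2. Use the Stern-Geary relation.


Apply the Stern-Geary relation: icorr = B / Rp
icorr = 0.027 / 22306 = 1.21×10^-6 A/cm^2

1.21×10^-6 A/cm^2


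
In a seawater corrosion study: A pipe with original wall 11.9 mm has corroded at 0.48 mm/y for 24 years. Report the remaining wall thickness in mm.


Remaining wall = original − CR × time
t = 11.9 − 0.48*24 = 11.9 − 11.52 = 0.38 mm

0.38 mm


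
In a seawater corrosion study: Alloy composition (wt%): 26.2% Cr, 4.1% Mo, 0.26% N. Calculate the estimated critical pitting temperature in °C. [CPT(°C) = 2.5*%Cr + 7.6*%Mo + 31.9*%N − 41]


Apply the ASTM G48 empirical CPT estimate: CPT(°C) = 2.5*%Cr + 7.6*%Mo + 31.9*%N − 41
2.5*26.2 = 65.5; 7.6*4.1 = 31.16; 31.9*0.26 = 8.294
CPT = 65.5 + 31.16 + 8.294 − 41 = 63.954 °C
Rounded to 0.1 °C: CPT ≈ 64.0 °C

64.0 °C


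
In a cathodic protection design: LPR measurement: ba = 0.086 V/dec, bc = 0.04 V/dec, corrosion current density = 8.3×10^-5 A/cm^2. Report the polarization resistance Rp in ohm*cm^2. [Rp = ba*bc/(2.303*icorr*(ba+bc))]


Apply the Stern-Geary equation: Rp = ba*bc / (2.303*icorr*(ba+bc))
ba*bc = 0.086*0.04 = 0.00344
ba+bc = 0.126; 2.303*icorr*(ba+bc) = 2.303*8.3×10^-5*0.126 = 2.4084774×10^-5
Rp = 0.00344 / 2.4084774×10^-5 = 142.8 ohm*cm^2

142.8 ohm*cm^2


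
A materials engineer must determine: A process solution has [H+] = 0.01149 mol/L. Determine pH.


pH = −log10[H+]
pH = −log10(0.01149) = 1.94

1.94


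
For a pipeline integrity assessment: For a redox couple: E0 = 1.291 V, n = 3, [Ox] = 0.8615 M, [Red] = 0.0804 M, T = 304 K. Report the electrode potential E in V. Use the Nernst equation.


Apply the Nernst equation: E = E0 + (RT/nF)*ln([Ox]/[Red])
Step 1: RT/nF = 8.314*304/(3*96485) = 0.00873178 V
Step 2: [Ox]/[Red] = 0.8615/0.0804 = 10.715174
Step 3: ln(10.715174) = 2.371661
Step 4: correction = 0.00873178 * 2.371661 = 0.021 V
E = 1.291 + 0.021 = 1.312 V

1.312 V


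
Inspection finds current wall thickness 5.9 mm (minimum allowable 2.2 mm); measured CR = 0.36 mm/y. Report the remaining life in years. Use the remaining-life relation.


Apply the remaining-life relation: RL = (t_current − t_min) / CR
RL = (5.9 − 2.2) / 0.36 = 3.7 / 0.36 = 10.3 years

10.3 years


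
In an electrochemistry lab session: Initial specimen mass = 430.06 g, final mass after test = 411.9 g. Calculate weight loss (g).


Weight loss = initial − final
WL = 430.06 − 411.9 = 18.16 g

18.16 g


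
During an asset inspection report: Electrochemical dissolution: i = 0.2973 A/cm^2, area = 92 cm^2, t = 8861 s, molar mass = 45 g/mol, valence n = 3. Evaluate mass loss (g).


Apply Faraday's law: m = i*A*t*M / (n*F)
Total charge passed Q = i*A*t = 0.2973*92*8861 = 242362.5276 C
m = Q*M/(n*F) = 242362.5276*45/(3*96485) = 37.6788 g

37.6788 g


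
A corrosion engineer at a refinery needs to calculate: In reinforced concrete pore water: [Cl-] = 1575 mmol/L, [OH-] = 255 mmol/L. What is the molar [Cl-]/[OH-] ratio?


Threshold parameter = [Cl-] / [OH-] (molar basis; both in mmol/L, so units cancel)
Ratio = 1575 / 255 = 6.18

6.18


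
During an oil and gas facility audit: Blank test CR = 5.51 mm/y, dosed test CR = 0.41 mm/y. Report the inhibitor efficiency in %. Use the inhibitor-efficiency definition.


Apply the inhibitor-efficiency definition: IE = (CR_blank − CR_inh)/CR_blank × 100
IE = (5.51 − 0.41) / 5.51 × 100
IE = 5.1 / 5.51 × 100 = 92.6 %

92.6 %


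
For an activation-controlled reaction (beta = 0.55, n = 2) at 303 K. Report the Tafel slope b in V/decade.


Apply the Tafel slope relation: b = 2.303*R*T/(beta*n*F)
Numerator: 2.303 * 8.314 * 303 = 5801.58
Denominator: 0.55 * 2 * 96485 = 106133.5
b = 5801.58 / 106133.5 = 0.0547 V/decade

0.0547 V/decade


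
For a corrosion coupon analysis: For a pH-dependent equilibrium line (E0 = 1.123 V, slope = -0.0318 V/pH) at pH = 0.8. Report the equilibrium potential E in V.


Apply the Pourbaix line equation: E = E0 + slope*pH
E = 1.123 + (-0.0318)*0.8 = 1.123 + (-0.02544) = 1.09756 V
Rounded to 3 decimal places: E = 1.098 V

1.098 V


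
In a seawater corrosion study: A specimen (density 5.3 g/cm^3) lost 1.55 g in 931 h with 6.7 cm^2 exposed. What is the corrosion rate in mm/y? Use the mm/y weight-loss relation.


Apply the mm/y weight-loss relation: CR = 87600 * W / (D * A * T)
Numerator: 87600 * 1.55 = 135780.0
Denominator: 5.3 * 6.7 * 931 = 33059.81
CR = 135780.0 / 33059.81 = 4.1071 mm/y

4.1071 mm/y


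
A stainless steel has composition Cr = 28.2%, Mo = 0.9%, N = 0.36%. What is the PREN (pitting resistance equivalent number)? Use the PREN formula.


Apply the PREN formula: PREN = Cr + 3.3*Mo + 16*N
PREN = 28.2 + 3.3*0.9 + 16*0.36
PREN = 28.2 + 2.97 + 5.76 = 36.93

36.93


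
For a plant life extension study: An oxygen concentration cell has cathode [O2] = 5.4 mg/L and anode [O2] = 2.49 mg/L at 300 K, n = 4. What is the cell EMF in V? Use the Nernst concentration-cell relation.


Apply the Nernst concentration-cell relation: E = (RT/nF)*ln(C_cathode/C_anode)
RT/nF = 8.314*300/(4*96485) = 0.00646266 V
ln(5.4/2.49) = 0.77412
E = 0.00646266 * 0.77412 = 0.005 V

0.005 V


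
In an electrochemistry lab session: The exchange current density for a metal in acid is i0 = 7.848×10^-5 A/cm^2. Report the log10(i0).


i0 = 7.848×10^-5 A/cm^2
log10(i0) = -4.105

-4.105


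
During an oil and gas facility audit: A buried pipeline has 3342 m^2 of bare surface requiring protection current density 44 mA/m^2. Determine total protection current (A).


I = area * current density, then convert mA → A (÷1000)
I = 3342 * 44 / 1000 = 147.05 A

147.05 A


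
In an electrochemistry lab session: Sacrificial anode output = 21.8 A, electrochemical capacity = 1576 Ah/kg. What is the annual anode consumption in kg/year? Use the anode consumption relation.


Annual consumption = current * hours per year / capacity
Rate = 21.8 * 8760 / 1576 = 121.2 kg/year

121.2 kg/year


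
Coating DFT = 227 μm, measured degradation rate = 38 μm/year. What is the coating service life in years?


Service life = thickness / degradation rate
Life = 227 / 38 = 6.0 years

6.0 years


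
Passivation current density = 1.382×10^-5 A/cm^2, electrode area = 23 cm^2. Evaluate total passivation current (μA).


I = i_pass * A, then convert A → μA (×10^6)
I = 1.382×10^-5 * 23 * 10^6 = 317.86 μA

317.86 μA


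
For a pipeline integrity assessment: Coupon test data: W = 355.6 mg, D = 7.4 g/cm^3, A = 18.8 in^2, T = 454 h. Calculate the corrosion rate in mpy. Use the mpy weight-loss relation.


Apply the mpy weight-loss relation: CR = 534 * W / (D * A * T)
Numerator: 534 * 355.6 = 189890.4
Denominator: 7.4 * 18.8 * 454 = 63160.48
CR = 189890.4 / 63160.48 = 3.006 mpy

3.006 mpy


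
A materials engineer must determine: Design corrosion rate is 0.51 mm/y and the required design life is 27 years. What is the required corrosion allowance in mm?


Corrosion allowance = CR × design life
CA = 0.51 * 27 = 13.77 mm

13.77 mm


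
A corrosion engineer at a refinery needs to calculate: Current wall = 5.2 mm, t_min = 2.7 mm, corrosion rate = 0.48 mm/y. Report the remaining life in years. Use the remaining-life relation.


Apply the remaining-life relation: RL = (t_current − t_min) / CR
RL = (5.2 − 2.7) / 0.48 = 2.5 / 0.48 = 5.2 years

5.2 years


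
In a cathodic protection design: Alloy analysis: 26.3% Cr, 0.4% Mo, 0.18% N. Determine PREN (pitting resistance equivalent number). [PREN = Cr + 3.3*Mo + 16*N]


Apply the PREN formula: PREN = Cr + 3.3*Mo + 16*N
PREN = 26.3 + 3.3*0.4 + 16*0.18
PREN = 26.3 + 1.32 + 2.88 = 30.5

30.5


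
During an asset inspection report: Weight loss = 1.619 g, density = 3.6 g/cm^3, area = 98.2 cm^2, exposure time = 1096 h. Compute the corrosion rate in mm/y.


Apply the mm/y weight-loss relation: CR = 87600 * W / (D * A * T)
Numerator: 87600 * 1.619 = 141824.4
Denominator: 3.6 * 98.2 * 1096 = 387457.92
CR = 141824.4 / 387457.92 = 0.366038 mm/y

0.366038 mm/y


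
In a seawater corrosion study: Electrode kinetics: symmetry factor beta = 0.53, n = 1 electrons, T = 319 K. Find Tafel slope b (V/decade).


Apply the Tafel slope relation: b = 2.303*R*T/(beta*n*F)
Numerator: 2.303 * 8.314 * 319 = 6107.94
Denominator: 0.53 * 1 * 96485 = 51137.05
b = 6107.94 / 51137.05 = 0.119 V/decade

0.119 V/decade


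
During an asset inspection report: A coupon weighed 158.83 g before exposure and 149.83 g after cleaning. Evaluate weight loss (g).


Weight loss = initial − final
WL = 158.83 − 149.83 = 9.0 g

9.0 g


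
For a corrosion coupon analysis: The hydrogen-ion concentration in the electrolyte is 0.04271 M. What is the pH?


pH = −log10[H+]
pH = −log10(0.04271) = 1.37

1.37


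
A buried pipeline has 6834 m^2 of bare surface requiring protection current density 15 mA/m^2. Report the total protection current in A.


I = area * current density, then convert mA → A (÷1000)
I = 6834 * 15 / 1000 = 102.51 A

102.51 A


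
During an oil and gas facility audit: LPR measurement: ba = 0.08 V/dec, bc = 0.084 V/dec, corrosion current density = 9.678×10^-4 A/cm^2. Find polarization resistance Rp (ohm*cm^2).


Apply the Stern-Geary equation: Rp = ba*bc / (2.303*icorr*(ba+bc))
ba*bc = 0.08*0.084 = 0.00672
ba+bc = 0.164; 2.303*icorr*(ba+bc) = 2.303*9.678×10^-4*0.164 = 3.6553032×10^-4
Rp = 0.00672 / 3.6553032×10^-4 = 18.4 ohm*cm^2

18.4 ohm*cm^2


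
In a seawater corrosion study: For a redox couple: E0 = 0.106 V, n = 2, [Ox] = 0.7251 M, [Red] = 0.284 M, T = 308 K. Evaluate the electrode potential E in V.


Apply the Nernst equation: E = E0 + (RT/nF)*ln([Ox]/[Red])
Step 1: RT/nF = 8.314*308/(2*96485) = 0.01327 V
Step 2: [Ox]/[Red] = 0.7251/0.284 = 2.553169
Step 3: ln(2.553169) = 0.937335
Step 4: correction = 0.01327 * 0.937335 = 0.0124 V
E = 0.106 + 0.0124 = 0.1184 V

0.1184 V


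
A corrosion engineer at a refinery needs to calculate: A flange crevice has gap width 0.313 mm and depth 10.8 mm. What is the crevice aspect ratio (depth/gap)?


Aspect ratio = depth / gap
Ratio = 10.8 / 0.313 = 34.5

34.5


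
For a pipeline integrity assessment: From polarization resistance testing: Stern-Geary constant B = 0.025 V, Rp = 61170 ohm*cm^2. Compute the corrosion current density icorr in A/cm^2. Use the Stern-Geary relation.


Apply the Stern-Geary relation: icorr = B / Rp
icorr = 0.025 / 61170 = 4.087×10^-7 A/cm^2

4.087×10^-7 A/cm^2


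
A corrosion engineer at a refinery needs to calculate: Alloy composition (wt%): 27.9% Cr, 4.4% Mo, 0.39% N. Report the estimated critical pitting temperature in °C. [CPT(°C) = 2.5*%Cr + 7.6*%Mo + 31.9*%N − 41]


Apply the ASTM G48 empirical CPT estimate: CPT(°C) = 2.5*%Cr + 7.6*%Mo + 31.9*%N − 41
2.5*27.9 = 69.75; 7.6*4.4 = 33.44; 31.9*0.39 = 12.441
CPT = 69.75 + 33.44 + 12.441 − 41 = 74.631 °C
Rounded to 0.1 °C: CPT ≈ 74.6 °C

74.6 °C


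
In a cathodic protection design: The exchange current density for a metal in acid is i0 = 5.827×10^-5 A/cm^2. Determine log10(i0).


i0 = 5.827×10^-5 A/cm^2
log10(i0) = -4.235

-4.235


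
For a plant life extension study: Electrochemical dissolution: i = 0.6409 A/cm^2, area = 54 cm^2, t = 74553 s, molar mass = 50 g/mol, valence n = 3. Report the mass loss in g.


Apply Faraday's law: m = i*A*t*M / (n*F)
Total charge passed Q = i*A*t = 0.6409*54*74553 = 2580174.9558 C
m = Q*M/(n*F) = 2580174.9558*50/(3*96485) = 445.69535 g

445.69535 g


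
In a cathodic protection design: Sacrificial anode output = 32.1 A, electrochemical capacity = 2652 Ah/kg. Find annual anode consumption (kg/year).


Annual consumption = current * hours per year / capacity
Rate = 32.1 * 8760 / 2652 = 106.0 kg/year

106.0 kg/year


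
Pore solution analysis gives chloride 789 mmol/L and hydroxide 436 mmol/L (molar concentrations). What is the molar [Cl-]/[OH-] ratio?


Threshold parameter = [Cl-] / [OH-] (molar basis; both in mmol/L, so units cancel)
Ratio = 789 / 436 = 1.81

1.81


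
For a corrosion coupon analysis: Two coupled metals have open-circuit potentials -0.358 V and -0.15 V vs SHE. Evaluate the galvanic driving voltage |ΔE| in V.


Driving voltage is the absolute potential difference.
|ΔE| = |-0.358 − (-0.15)| = 0.208 V

0.208 V


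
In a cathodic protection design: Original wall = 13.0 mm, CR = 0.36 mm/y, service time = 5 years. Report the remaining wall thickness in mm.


Remaining wall = original − CR × time
t = 13.0 − 0.36*5 = 13.0 − 1.8 = 11.2 mm

11.2 mm


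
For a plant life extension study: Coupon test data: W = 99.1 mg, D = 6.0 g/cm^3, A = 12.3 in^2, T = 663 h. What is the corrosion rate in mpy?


Apply the mpy weight-loss relation: CR = 534 * W / (D * A * T)
Numerator: 534 * 99.1 = 52919.4
Denominator: 6.0 * 12.3 * 663 = 48929.4
CR = 52919.4 / 48929.4 = 1.082 mpy

1.082 mpy


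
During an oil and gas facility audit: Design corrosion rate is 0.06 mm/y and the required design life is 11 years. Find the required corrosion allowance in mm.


Corrosion allowance = CR × design life
CA = 0.06 * 11 = 0.66 mm

0.66 mm


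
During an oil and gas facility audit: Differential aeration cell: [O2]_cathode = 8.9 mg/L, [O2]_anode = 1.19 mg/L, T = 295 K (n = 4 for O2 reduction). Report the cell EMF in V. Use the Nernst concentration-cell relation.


Apply the Nernst concentration-cell relation: E = (RT/nF)*ln(C_cathode/C_anode)
RT/nF = 8.314*295/(4*96485) = 0.00635495 V
ln(8.9/1.19) = 2.0121
E = 0.00635495 * 2.0121 = 0.01279 V

0.01279 V


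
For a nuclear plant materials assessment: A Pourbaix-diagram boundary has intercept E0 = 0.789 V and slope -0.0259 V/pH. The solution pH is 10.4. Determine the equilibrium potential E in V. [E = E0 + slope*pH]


Apply the Pourbaix line equation: E = E0 + slope*pH
E = 0.789 + (-0.0259)*10.4 = 0.789 + (-0.26936) = 0.51964 V
Rounded to 3 decimal places: E = 0.520 V

0.520 V


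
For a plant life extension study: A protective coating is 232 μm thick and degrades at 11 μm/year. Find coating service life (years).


Service life = thickness / degradation rate
Life = 232 / 11 = 21.1 years

21.1 years


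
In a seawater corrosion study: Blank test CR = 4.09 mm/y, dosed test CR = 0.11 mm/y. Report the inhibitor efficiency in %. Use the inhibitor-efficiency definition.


Apply the inhibitor-efficiency definition: IE = (CR_blank − CR_inh)/CR_blank × 100
IE = (4.09 − 0.11) / 4.09 × 100
IE = 3.98 / 4.09 × 100 = 97.3 %

97.3 %


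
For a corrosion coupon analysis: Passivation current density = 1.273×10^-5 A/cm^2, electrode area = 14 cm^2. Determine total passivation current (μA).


I = i_pass * A, then convert A → μA (×10^6)
I = 1.273×10^-5 * 14 * 10^6 = 178.22 μA

178.22 μA


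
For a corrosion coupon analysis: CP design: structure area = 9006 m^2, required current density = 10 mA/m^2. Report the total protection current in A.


I = area * current density, then convert mA → A (÷1000)
I = 9006 * 10 / 1000 = 90.06 A

90.06 A


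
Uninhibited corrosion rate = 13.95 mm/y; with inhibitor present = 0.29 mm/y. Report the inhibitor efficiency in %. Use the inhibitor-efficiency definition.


Apply the inhibitor-efficiency definition: IE = (CR_blank − CR_inh)/CR_blank × 100
IE = (13.95 − 0.29) / 13.95 × 100
IE = 13.66 / 13.95 × 100 = 97.9 %

97.9 %


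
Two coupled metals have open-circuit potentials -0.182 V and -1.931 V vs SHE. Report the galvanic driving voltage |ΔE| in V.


Driving voltage is the absolute potential difference.
|ΔE| = |-0.182 − (-1.931)| = 1.749 V

1.749 V
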